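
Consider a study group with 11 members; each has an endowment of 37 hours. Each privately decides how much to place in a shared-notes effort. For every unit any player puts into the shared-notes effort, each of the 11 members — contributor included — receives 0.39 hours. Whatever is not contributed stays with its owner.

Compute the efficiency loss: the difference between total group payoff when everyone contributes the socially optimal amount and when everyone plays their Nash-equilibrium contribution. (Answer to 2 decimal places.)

The private return per contributed unit is 0.39 < 1, so contributing 0 is dominant for every player. At the Nash equilibrium everyone keeps their 37, and the group total is 11 × 37 = 407.
Each contributed unit returns 4.290 to the group as a whole (0.39 to each of 11 players), which exceeds 1, so the social optimum is full contribution: group total = 4.290 × 407 = 1746.03.
Efficiency loss = 1746.03 − 407 = 1339.03.

1339.03 hours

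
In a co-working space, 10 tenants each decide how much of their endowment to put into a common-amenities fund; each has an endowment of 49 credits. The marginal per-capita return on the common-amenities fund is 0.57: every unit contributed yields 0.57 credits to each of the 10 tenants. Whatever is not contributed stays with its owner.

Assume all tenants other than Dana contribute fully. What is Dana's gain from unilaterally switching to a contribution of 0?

Switching from a contribution of 49 to 0 lets Dana keep an extra 49 credits, but lowers the common-amenities fund by 49, which costs Dana their own share of that drop: 0.57 × 49 = 27.93.
Net gain = 49 − 27.93 = 21.07. The private return per contributed unit (0.57) is below 1, so free-riding is indeed the best response regardless of what the others do.

21.07 credits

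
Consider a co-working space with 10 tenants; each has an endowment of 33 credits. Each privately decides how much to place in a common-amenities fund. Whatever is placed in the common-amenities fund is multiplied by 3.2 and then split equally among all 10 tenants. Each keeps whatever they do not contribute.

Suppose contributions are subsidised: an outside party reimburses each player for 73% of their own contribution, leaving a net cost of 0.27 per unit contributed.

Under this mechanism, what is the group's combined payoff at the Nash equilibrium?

With the mechanism, a contributed unit returns (3.2/10) / 0.27 = 1.1852 per unit of net cost to the contributor — now above 1 — so contributing fully is weakly dominant for every player.
At the Nash equilibrium everyone contributes 33. Group total payoff = 10 × (33 × 0.73 + 3.2 × 33) = 1296.90.

1296.90 credits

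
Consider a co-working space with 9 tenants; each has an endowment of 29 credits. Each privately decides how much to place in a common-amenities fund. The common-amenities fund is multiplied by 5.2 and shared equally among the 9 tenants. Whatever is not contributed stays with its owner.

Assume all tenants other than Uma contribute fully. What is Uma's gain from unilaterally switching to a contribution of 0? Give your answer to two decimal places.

12.24 credits

Switching from a contribution of 29 to 0 lets Uma keep an extra 29 credits, but lowers the common-amenities fund by 29, which costs Uma their own share of that drop: 5.2/9 × 29 = 16.76.
Net gain = 29 − 16.76 = 12.24. The private return per contributed unit (0.5778) is below 1, so free-riding is indeed the best response regardless of what the others do.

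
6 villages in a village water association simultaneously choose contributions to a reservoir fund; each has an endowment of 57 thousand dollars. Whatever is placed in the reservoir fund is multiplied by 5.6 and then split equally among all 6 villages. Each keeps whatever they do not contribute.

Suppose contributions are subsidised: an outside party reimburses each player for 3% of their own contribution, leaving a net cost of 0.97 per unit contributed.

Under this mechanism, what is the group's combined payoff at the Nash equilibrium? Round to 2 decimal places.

342.00 thousand dollars

With the mechanism, a contributed unit returns (5.6/6) / 0.97 = 0.9622 per unit of net cost — still below 1 — so contributing 0 remains dominant for every player.
At the Nash equilibrium no one contributes; group total payoff = 6 × 57 = 342.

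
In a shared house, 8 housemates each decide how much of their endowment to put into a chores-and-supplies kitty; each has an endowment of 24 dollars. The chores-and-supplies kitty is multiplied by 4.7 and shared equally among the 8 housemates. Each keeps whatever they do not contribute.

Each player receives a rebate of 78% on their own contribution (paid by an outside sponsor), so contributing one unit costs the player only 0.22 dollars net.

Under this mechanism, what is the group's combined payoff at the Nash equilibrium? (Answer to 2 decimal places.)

The effective private return per unit is now (4.7/8) / 0.22 = 2.6705 > 1, so every player's dominant strategy flips to full contribution.
At the Nash equilibrium everyone contributes 24. Group total payoff = 8 × (24 × 0.78 + 4.7 × 24) = 1052.16.

1052.16 dollars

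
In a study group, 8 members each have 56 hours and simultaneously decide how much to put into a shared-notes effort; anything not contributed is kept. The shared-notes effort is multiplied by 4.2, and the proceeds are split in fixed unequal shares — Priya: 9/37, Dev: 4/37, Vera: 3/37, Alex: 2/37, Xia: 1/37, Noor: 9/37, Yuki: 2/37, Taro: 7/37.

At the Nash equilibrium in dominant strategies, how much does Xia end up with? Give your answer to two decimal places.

For player j, contributing a unit is worthwhile iff 4.2 × (j's share) ≥ 1, i.e. iff j's share is at least 0.2381.
Priya and Noor are above the threshold, contributing 56 each; the remaining 6 contribute 0. Total contributed: 112.
Xia keeps 56 and receives 4.2 × 112 × 1/37 = 12.71 from the shared-notes effort, for a payoff of 68.71.

68.71 hours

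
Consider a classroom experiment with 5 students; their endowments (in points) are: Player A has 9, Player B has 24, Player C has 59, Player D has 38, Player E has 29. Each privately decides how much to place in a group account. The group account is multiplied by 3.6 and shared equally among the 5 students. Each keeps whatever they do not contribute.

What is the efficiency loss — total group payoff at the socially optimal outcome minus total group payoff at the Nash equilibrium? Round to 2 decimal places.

The private return per contributed unit is 3.6/5 = 0.7200 < 1 for every player regardless of endowment, so the Nash equilibrium is zero contribution and the group total is Σ E_j = 9 + 24 + 59 + 38 + 29 = 159.
Each contributed unit returns 3.600 to the group, so the social optimum is full contribution by everyone: group total = 3.600 × 159 = 572.40.
Efficiency loss = (3.600 − 1) × 159 = 413.40.

413.40 points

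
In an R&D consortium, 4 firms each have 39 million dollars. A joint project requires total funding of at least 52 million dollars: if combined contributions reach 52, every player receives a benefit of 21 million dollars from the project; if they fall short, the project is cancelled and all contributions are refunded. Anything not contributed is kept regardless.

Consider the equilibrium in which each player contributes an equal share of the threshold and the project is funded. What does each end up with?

Equal share of the threshold: 52/4 = 13.
At this profile no one gains by cutting their contribution: any cut drops the total below 52, the project is cancelled, contributions are refunded, and the deviator ends with 39, which is less than 39 − 13 + 21 = 47. Contributing more than 13 just wastes the excess. So contributing exactly 13 is a best response.
Each player's payoff: 39 − 13 + 21 = 47.

47 million dollars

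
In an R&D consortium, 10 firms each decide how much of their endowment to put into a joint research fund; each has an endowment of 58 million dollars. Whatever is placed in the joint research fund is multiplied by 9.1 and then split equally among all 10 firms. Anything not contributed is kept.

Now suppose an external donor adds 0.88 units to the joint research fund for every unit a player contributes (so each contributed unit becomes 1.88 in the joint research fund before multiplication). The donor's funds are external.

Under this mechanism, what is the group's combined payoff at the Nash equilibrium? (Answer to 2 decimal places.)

9922.64 million dollars

With the mechanism, a contributed unit returns 9.1 × 1.88 / 10 = 1.7108 per unit of net cost to the contributor — now above 1 — so contributing fully is weakly dominant for every player.
So the Nash equilibrium is full contribution by all 10; the group earns 9.1 × 1.88 × 580 = 9922.64.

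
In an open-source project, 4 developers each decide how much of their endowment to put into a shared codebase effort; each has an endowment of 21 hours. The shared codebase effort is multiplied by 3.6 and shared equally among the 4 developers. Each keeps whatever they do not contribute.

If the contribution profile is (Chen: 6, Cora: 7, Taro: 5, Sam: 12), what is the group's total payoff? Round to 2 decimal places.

162.00 hours

Total contributed: 6 + 7 + 5 + 12 = 30; total kept: 4 × 21 − 30 = 54.
The shared codebase effort pays out 3.6 × 30 = 108.00 in aggregate.
Group total = 54 + 108.00 = 162.00.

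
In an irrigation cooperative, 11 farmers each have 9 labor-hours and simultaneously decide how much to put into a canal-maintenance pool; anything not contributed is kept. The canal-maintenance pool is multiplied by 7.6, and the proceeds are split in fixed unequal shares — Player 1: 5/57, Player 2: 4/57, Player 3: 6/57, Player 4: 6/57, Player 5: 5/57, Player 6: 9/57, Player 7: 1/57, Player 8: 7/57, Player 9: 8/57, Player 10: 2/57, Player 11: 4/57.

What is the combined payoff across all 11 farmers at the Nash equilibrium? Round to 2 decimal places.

A player with share s gets back 7.6·s per unit contributed, so full contribution is dominant for anyone with s > 1/7.6 = 0.1316 and zero contribution is dominant for anyone below.
Player 6 and Player 9 clear that bar, contributing 9 each; the remaining 9 contribute 0. Total contributed: 18.
The canal-maintenance pool pays out 7.6 × 18 = 136.80 in total (split across the unequal shares, but the aggregate is all that matters for the group sum).
The 9 free-riders keep 9 each, adding 81. Group total = 81 + 136.80 = 217.80.

217.80 labor-hours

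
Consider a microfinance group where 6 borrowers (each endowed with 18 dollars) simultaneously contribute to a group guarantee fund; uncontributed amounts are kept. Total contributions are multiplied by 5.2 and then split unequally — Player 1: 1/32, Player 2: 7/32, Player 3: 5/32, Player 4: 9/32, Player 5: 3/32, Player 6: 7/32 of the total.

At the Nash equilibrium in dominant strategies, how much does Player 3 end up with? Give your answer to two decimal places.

61.88 dollars

For player j, contributing a unit is worthwhile iff 5.2 × (j's share) ≥ 1, i.e. iff j's share is at least 0.1923.
Player 2, Player 4 and Player 6 clear that bar, contributing 18 each; the remaining 3 contribute 0. Total contributed: 54.
Player 3 keeps 18 and receives 5.2 × 54 × 5/32 = 43.88 from the group guarantee fund, for a payoff of 61.88.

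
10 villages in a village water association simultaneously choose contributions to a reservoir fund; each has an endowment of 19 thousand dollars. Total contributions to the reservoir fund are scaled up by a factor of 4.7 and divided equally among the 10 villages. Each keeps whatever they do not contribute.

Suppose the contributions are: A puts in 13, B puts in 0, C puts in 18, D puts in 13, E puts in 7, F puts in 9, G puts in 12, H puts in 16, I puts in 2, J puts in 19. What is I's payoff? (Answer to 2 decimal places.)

Total contributed: 13 + 0 + 18 + 13 + 7 + 9 + 12 + 16 + 2 + 19 = 109.
Each receives 4.7 × 109 / 10 = 51.23 from the reservoir fund.
I keeps 19 − 2 = 17, so I's payoff is 17 + 51.23 = 68.23.

68.23 thousand dollars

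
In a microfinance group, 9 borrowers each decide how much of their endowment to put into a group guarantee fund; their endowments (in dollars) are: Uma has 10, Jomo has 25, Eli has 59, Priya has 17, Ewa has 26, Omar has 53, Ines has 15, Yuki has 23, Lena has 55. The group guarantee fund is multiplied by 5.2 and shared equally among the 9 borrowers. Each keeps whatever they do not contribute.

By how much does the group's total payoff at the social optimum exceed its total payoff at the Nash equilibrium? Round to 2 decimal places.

The private return per contributed unit is 5.2/9 = 0.5778 < 1 for every player regardless of endowment, so the Nash equilibrium is zero contribution and the group total is Σ E_j = 10 + 25 + 59 + 17 + 26 + 53 + 15 + 23 + 55 = 283.
Each contributed unit returns 5.200 to the group, so the social optimum is full contribution by everyone: group total = 5.200 × 283 = 1471.60.
Efficiency loss = (5.200 − 1) × 283 = 1188.60.

1188.60 dollars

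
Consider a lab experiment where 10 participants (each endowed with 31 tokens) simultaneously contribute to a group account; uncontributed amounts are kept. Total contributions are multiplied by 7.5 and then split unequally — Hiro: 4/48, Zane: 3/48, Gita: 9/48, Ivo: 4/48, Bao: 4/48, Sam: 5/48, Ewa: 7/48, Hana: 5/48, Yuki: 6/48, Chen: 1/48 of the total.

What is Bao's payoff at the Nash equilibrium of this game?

69.75 tokens

A player with share s gets back 7.5·s per unit contributed, so full contribution is dominant for anyone with s > 1/7.5 = 0.1333 and zero contribution is dominant for anyone below.
Gita and Ewa are above the threshold, contributing 31 each; the remaining 8 contribute 0. Total contributed: 62.
Bao keeps 31 and receives 7.5 × 62 × 4/48 = 38.75 from the group account, for a payoff of 69.75.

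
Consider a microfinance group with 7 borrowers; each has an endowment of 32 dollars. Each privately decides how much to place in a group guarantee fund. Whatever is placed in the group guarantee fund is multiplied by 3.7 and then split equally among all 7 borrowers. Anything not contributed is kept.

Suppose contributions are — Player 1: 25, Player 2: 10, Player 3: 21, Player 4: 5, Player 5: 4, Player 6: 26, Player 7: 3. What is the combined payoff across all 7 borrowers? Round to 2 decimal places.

Total contributed: 25 + 10 + 21 + 5 + 4 + 26 + 3 = 94; total kept: 7 × 32 − 94 = 130.
The group guarantee fund pays out 3.7 × 94 = 347.80 in aggregate.
Group total = 130 + 347.80 = 477.80.

477.80 dollars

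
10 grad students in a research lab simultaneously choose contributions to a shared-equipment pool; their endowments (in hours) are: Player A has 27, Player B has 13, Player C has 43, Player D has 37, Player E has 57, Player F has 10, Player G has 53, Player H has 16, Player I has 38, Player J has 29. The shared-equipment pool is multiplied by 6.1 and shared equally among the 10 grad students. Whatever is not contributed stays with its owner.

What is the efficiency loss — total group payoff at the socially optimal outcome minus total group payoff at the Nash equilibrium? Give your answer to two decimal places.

1647.30 hours

The private return per contributed unit is 6.1/10 = 0.6100 < 1 for every player regardless of endowment, so the Nash equilibrium is zero contribution and the group total is Σ E_j = 27 + 13 + 43 + 37 + 57 + 10 + 53 + 16 + 38 + 29 = 323.
Each contributed unit returns 6.100 to the group, so the social optimum is full contribution by everyone: group total = 6.100 × 323 = 1970.30.
Efficiency loss = (6.100 − 1) × 323 = 1647.30.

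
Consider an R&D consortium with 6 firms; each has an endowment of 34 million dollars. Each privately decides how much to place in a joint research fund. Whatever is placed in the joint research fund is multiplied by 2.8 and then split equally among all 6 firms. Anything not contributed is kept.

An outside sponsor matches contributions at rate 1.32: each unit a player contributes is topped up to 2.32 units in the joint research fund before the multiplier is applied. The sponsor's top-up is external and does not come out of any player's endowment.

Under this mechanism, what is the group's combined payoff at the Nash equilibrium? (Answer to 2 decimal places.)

Under the mechanism each unit contributed yields 2.8 × 2.32 / 6 = 1.0827 back to its contributor per unit of net cost, which exceeds 1, making full contribution the dominant choice for everyone.
At the Nash equilibrium everyone contributes 34. Group total payoff = 2.8 × 2.32 × 204 = 1325.18.

1325.18 million dollars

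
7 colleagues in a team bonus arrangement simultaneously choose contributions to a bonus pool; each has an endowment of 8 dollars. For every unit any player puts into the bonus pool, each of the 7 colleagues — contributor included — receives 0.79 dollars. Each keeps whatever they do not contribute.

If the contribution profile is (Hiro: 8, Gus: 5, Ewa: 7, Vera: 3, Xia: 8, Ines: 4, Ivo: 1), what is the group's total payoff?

Total contributed: 8 + 5 + 7 + 3 + 8 + 4 + 1 = 36; total kept: 7 × 8 − 36 = 20.
The bonus pool pays out 0.79 × 7 × 36 = 199.08 in aggregate.
Group total = 20 + 199.08 = 219.08.

219.08 dollars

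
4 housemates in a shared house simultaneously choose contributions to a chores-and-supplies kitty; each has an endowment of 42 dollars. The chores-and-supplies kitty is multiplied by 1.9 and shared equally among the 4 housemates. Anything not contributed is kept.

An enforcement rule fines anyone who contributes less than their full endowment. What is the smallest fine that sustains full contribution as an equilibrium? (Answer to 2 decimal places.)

Given the others contribute fully, the best deviation is to contribute 0 (any partial contribution still incurs the fine and gives up units whose private return 0.4750 is below 1).
Deviating from 42 to 0 saves 42 dollars but forfeits the deviator's share of the drop in the chores-and-supplies kitty: 1.9/4 × 42 = 19.95.
So the deviation gain is 42 − 19.95 = 22.05, and the fine must be at least 22.05 dollars to wipe it out.

22.05 dollars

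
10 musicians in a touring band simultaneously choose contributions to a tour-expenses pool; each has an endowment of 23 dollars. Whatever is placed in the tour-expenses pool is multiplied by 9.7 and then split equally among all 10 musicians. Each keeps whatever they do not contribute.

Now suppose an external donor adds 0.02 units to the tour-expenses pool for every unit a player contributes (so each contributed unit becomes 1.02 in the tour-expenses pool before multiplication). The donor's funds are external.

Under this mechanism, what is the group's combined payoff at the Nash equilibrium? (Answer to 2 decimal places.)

230.00 dollars

The effective private return is 9.7 × 1.02 / 10 = 0.9894, which is still under 1, so the mechanism doesn't change anyone's dominant strategy: zero contribution.
At the Nash equilibrium no one contributes; group total payoff = 10 × 23 = 230.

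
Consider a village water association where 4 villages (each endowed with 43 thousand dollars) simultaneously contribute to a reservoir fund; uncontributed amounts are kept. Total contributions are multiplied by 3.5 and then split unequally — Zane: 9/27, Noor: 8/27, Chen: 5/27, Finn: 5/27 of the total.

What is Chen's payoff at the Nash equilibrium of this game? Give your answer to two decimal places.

For player j, contributing a unit is worthwhile iff 3.5 × (j's share) ≥ 1, i.e. iff j's share is at least 0.2857.
The shares above 0.2857 belong to Zane and Noor, contributing 43 each; the remaining 2 contribute 0. Total contributed: 86.
Chen keeps 43 and receives 3.5 × 86 × 5/27 = 55.74 from the reservoir fund, for a payoff of 98.74.

98.74 thousand dollars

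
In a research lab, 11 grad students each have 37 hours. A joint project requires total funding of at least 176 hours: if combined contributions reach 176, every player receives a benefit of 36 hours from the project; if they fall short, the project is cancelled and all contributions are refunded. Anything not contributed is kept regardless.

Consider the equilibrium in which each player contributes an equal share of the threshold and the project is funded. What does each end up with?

Equal share of the threshold: 176/11 = 16.
At this profile no one gains by cutting their contribution: any cut drops the total below 176, the project is cancelled, contributions are refunded, and the deviator ends with 37, which is less than 37 − 16 + 36 = 57. Contributing more than 16 just wastes the excess. So contributing exactly 16 is a best response.
Each player's payoff: 37 − 16 + 36 = 57.

57 hours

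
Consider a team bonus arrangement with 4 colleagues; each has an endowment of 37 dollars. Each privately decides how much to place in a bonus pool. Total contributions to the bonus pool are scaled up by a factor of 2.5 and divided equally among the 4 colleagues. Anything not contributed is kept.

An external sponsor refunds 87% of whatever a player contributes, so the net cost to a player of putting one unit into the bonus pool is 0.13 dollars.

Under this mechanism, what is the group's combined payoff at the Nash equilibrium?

Under the mechanism each unit contributed yields (2.5/4) / 0.13 = 4.8077 back to its contributor per unit of net cost, which exceeds 1, making full contribution the dominant choice for everyone.
So the Nash equilibrium is full contribution by all 4; the group earns 4 × (37 × 0.87 + 2.5 × 37) = 498.76.

498.76 dollars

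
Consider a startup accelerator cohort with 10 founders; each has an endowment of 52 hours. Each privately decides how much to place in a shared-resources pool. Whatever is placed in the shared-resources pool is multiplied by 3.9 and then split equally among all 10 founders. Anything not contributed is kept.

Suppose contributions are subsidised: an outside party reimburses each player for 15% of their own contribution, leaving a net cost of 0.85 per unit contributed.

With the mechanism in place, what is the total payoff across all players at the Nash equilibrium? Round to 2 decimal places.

520.00 hours

Even with the mechanism, each unit contributed returns only (3.9/10) / 0.85 = 0.4588 per unit of net cost, so contributing nothing is still dominant.
Everyone keeps their endowment and the group total is 10 × 52 = 520.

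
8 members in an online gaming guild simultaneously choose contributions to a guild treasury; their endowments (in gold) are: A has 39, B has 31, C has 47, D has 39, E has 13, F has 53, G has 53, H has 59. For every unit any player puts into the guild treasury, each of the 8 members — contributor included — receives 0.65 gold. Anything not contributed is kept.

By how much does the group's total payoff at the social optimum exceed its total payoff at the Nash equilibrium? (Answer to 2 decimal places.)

The private return per contributed unit is 0.65 < 1 for everyone, so the Nash equilibrium is zero contribution and the group total is Σ E_j = 39 + 31 + 47 + 39 + 13 + 53 + 53 + 59 = 334.
Each contributed unit returns 5.200 to the group, so the social optimum is full contribution by everyone: group total = 5.200 × 334 = 1736.80.
Efficiency loss = (5.200 − 1) × 334 = 1402.80.

1402.80 gold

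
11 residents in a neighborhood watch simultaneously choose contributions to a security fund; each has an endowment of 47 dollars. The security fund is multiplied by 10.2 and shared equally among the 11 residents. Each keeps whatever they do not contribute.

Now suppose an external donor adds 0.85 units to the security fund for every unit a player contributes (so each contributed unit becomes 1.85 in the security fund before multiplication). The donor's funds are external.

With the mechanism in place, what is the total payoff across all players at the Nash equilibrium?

9755.79 dollars

With the mechanism, a contributed unit returns 10.2 × 1.85 / 11 = 1.7155 per unit of net cost to the contributor — now above 1 — so contributing fully is weakly dominant for every player.
At the Nash equilibrium everyone contributes 47. Group total payoff = 10.2 × 1.85 × 517 = 9755.79.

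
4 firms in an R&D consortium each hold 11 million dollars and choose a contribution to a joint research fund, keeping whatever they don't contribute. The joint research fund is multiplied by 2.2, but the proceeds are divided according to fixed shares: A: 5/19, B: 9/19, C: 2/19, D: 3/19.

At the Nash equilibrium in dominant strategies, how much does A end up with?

17.37 million dollars

A player with share s gets back 2.2·s per unit contributed, so full contribution is dominant for anyone with s > 1/2.2 = 0.4545 and zero contribution is dominant for anyone below.
Only B (9/19) clears that bar, contributing 11; the remaining 3 contribute 0. Total contributed: 11.
A keeps 11 and receives 2.2 × 11 × 5/19 = 6.37 from the joint research fund, for a payoff of 17.37.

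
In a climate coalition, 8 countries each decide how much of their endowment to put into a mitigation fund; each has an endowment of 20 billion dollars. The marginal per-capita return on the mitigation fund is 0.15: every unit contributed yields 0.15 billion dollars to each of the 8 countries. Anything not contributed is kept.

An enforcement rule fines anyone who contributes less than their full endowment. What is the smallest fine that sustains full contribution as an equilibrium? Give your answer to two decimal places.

Given the others contribute fully, the best deviation is to contribute 0 (any partial contribution still incurs the fine and gives up units whose private return 0.15 is below 1).
Deviating from 20 to 0 saves 20 billion dollars but forfeits the deviator's share of the drop in the mitigation fund: 0.15 × 20 = 3.00.
So the deviation gain is 20 − 3.00 = 17.00, and the fine must be at least 17.00 billion dollars to wipe it out.

17.00 billion dollars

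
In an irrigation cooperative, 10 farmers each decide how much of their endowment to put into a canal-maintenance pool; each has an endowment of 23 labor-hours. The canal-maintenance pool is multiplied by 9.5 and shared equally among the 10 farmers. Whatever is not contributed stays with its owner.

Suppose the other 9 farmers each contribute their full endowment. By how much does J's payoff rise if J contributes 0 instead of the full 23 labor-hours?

Switching from a contribution of 23 to 0 lets J keep an extra 23 labor-hours, but lowers the canal-maintenance pool by 23, which costs J their own share of that drop: 9.5/10 × 23 = 21.85.
Net gain = 23 − 21.85 = 1.15. The private return per contributed unit (0.9500) is below 1, so free-riding is indeed the best response regardless of what the others do.

1.15 labor-hours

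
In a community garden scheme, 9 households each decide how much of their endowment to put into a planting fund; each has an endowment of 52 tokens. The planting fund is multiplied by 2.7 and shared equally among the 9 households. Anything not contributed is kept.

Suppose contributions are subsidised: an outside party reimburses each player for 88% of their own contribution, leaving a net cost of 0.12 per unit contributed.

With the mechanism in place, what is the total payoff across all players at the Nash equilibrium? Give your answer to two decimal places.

1675.44 tokens

The effective private return per unit is now (2.7/9) / 0.12 = 2.5000 > 1, so every player's dominant strategy flips to full contribution.
So the Nash equilibrium is full contribution by all 9; the group earns 9 × (52 × 0.88 + 2.7 × 52) = 1675.44.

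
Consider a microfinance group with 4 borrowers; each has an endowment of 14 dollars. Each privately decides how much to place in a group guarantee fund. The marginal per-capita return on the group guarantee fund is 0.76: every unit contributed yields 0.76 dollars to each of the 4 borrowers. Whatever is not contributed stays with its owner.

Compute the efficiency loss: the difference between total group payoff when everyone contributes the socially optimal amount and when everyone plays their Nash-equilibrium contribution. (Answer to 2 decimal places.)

114.24 dollars

The private return per contributed unit is 0.76 < 1, so contributing 0 is dominant for every player. At the Nash equilibrium everyone keeps their 14, and the group total is 4 × 14 = 56.
Each contributed unit returns 3.040 to the group as a whole (0.76 to each of 4 players), which exceeds 1, so the social optimum is full contribution: group total = 3.040 × 56 = 170.24.
Efficiency loss = 170.24 − 56 = 114.24.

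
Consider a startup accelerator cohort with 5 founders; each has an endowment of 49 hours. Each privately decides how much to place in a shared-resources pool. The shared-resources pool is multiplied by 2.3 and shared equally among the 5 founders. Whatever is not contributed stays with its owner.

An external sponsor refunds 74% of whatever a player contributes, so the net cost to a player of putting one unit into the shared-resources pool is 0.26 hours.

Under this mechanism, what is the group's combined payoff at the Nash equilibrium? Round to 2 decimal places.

744.80 hours

With the mechanism, a contributed unit returns (2.3/5) / 0.26 = 1.7692 per unit of net cost to the contributor — now above 1 — so contributing fully is weakly dominant for every player.
So the Nash equilibrium is full contribution by all 5; the group earns 5 × (49 × 0.74 + 2.3 × 49) = 744.80.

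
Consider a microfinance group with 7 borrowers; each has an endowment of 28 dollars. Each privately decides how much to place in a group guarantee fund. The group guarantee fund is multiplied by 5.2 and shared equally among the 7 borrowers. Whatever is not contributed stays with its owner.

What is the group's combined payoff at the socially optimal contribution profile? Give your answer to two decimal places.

Each contributed unit returns 5.200 to the group as a whole (0.7429 to each of 7 players), which exceeds 1, so the social optimum is full contribution: group total = 5.200 × 196 = 1019.20.

1019.20 dollars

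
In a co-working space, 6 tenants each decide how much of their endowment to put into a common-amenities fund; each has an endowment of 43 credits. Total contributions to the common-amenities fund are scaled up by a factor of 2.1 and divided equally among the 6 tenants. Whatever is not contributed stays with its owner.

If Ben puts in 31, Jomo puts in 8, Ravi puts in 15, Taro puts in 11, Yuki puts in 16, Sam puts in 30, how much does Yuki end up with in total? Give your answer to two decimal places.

Total contributed: 31 + 8 + 15 + 11 + 16 + 30 = 111.
Each receives 2.1 × 111 / 6 = 38.85 from the common-amenities fund.
Yuki keeps 43 − 16 = 27, so Yuki's payoff is 27 + 38.85 = 65.85.

65.85 credits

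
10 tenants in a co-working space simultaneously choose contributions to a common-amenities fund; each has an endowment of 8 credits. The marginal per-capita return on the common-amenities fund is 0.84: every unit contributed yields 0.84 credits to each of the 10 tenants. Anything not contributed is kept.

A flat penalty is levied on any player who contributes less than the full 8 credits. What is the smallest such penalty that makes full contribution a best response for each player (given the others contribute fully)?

1.28 credits

Given the others contribute fully, the best deviation is to contribute 0 (any partial contribution still incurs the fine and gives up units whose private return 0.84 is below 1).
Deviating from 8 to 0 saves 8 credits but forfeits the deviator's share of the drop in the common-amenities fund: 0.84 × 8 = 6.72.
So the deviation gain is 8 − 6.72 = 1.28, and the fine must be at least 1.28 credits to wipe it out.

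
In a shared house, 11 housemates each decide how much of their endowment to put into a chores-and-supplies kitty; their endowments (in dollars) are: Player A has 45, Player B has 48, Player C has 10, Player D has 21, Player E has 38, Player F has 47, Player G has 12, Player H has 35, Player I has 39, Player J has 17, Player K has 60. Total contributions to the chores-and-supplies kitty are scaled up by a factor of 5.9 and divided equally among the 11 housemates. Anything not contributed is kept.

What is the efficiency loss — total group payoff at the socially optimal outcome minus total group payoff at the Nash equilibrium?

1822.80 dollars

The private return per contributed unit is 5.9/11 = 0.5364 < 1 for every player regardless of endowment, so the Nash equilibrium is zero contribution and the group total is Σ E_j = 45 + 48 + 10 + 21 + 38 + 47 + 12 + 35 + 39 + 17 + 60 = 372.
Each contributed unit returns 5.900 to the group, so the social optimum is full contribution by everyone: group total = 5.900 × 372 = 2194.80.
Efficiency loss = (5.900 − 1) × 372 = 1822.80.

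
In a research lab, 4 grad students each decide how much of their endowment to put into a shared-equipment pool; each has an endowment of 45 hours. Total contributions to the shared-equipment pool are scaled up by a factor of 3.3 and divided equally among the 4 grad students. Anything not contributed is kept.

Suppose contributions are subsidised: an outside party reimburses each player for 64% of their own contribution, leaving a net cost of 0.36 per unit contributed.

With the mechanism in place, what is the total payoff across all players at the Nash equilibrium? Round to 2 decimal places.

With the mechanism, a contributed unit returns (3.3/4) / 0.36 = 2.2917 per unit of net cost to the contributor — now above 1 — so contributing fully is weakly dominant for every player.
At the Nash equilibrium everyone contributes 45. Group total payoff = 4 × (45 × 0.64 + 3.3 × 45) = 709.20.

709.20 hours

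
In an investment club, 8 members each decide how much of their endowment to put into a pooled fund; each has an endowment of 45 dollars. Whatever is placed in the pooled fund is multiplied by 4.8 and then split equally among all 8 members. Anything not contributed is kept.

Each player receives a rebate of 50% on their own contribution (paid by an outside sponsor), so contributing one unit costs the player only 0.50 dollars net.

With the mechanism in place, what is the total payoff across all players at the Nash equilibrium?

Under the mechanism each unit contributed yields (4.8/8) / 0.50 = 1.2000 back to its contributor per unit of net cost, which exceeds 1, making full contribution the dominant choice for everyone.
At the Nash equilibrium everyone contributes 45. Group total payoff = 8 × (45 × 0.50 + 4.8 × 45) = 1908.00.

1908.00 dollars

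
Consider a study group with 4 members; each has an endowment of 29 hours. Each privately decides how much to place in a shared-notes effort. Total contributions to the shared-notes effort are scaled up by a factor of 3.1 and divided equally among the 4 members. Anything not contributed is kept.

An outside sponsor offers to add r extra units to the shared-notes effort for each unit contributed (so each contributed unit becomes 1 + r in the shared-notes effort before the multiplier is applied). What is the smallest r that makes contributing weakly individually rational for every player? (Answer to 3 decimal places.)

0.290

With matching at rate r, one contributed unit becomes (1 + r) in the shared-notes effort and returns 3.1 × (1 + r) / 4 to the contributor.
Setting this equal to 1: 1 + r = 4/3.1 = 1.2903.
So the minimum matching rate is r = 1.2903 − 1 = 0.290.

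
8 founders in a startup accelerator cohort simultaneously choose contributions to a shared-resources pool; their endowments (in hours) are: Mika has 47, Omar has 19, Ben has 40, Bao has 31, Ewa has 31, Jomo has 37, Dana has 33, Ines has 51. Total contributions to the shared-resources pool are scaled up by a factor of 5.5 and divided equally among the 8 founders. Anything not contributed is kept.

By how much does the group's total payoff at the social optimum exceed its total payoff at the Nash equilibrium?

The private return per contributed unit is 5.5/8 = 0.6875 < 1 for every player regardless of endowment, so the Nash equilibrium is zero contribution and the group total is Σ E_j = 47 + 19 + 40 + 31 + 31 + 37 + 33 + 51 = 289.
Each contributed unit returns 5.500 to the group, so the social optimum is full contribution by everyone: group total = 5.500 × 289 = 1589.50.
Efficiency loss = (5.500 − 1) × 289 = 1300.50.

1300.50 hours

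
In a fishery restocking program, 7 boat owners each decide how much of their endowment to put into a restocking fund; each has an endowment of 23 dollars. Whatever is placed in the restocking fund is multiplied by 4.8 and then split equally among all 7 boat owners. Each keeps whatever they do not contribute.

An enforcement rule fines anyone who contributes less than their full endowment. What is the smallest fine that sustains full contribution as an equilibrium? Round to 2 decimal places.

Given the others contribute fully, the best deviation is to contribute 0 (any partial contribution still incurs the fine and gives up units whose private return 0.6857 is below 1).
Deviating from 23 to 0 saves 23 dollars but forfeits the deviator's share of the drop in the restocking fund: 4.8/7 × 23 = 15.77.
So the deviation gain is 23 − 15.77 = 7.23, and the fine must be at least 7.23 dollars to wipe it out.

7.23 dollars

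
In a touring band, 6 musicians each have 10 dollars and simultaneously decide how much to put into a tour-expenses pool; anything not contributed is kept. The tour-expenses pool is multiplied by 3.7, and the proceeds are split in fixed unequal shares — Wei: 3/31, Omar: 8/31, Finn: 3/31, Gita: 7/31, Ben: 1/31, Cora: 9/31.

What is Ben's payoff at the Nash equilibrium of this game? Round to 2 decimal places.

For player j, contributing a unit is worthwhile iff 3.7 × (j's share) ≥ 1, i.e. iff j's share is at least 0.2703.
Only Cora (9/31) clears that bar, contributing 10; the remaining 5 contribute 0. Total contributed: 10.
Ben keeps 10 and receives 3.7 × 10 × 1/31 = 1.19 from the tour-expenses pool, for a payoff of 11.19.

11.19 dollars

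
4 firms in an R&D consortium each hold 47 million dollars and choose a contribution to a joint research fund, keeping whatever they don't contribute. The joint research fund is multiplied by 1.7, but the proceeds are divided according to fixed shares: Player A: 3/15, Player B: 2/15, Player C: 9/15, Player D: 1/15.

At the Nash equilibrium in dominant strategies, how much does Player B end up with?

57.65 million dollars

Player j's private return per contributed unit is 1.7 × (j's share). Contributing is weakly dominant for j when that share is at least 1/1.7 = 0.5882, and contributing 0 is dominant otherwise.
The only share above 0.5882 is Player C's 9/15, contributing 47; the remaining 3 contribute 0. Total contributed: 47.
Player B keeps 47 and receives 1.7 × 47 × 2/15 = 10.65 from the joint research fund, for a payoff of 57.65.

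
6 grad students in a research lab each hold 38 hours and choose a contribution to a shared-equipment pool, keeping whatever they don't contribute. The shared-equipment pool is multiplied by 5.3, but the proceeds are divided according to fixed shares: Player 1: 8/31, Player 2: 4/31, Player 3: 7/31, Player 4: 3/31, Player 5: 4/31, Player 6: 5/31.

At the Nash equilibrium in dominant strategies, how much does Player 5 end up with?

89.97 hours

Player j's private return per contributed unit is 5.3 × (j's share). Contributing is weakly dominant for j when that share is at least 1/5.3 = 0.1887, and contributing 0 is dominant otherwise.
The shares above 0.1887 belong to Player 1 and Player 3, contributing 38 each; the remaining 4 contribute 0. Total contributed: 76.
Player 5 keeps 38 and receives 5.3 × 76 × 4/31 = 51.97 from the shared-equipment pool, for a payoff of 89.97.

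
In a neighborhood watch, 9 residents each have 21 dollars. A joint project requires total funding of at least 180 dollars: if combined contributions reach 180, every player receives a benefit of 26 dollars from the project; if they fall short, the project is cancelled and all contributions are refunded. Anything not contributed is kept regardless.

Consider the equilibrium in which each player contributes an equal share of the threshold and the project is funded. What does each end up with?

27 dollars

Equal share of the threshold: 180/9 = 20.
At this profile no one gains by cutting their contribution: any cut drops the total below 180, the project is cancelled, contributions are refunded, and the deviator ends with 21, which is less than 21 − 20 + 26 = 27. Contributing more than 20 just wastes the excess. So contributing exactly 20 is a best response.
Each player's payoff: 21 − 20 + 26 = 27.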